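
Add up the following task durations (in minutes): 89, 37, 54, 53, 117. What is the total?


Durations: 89, 37, 54, 53, 117
Running sum: 89
+ 37 = 126
+ 54 = 180
+ 53 = 233
+ 117 = 350
Total duration: 350 minutes
That is 5 hours and 50 minutes

350


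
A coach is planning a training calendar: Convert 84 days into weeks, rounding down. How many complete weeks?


Total days: 84
Days per week: 7
Division: 84 / 7 = 12 remainder 0
Complete weeks: 12
Remaining days: 0

12


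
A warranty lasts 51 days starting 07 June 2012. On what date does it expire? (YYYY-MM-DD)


Start: 2012-06-07
Adding 51 days
Days remaining in June: 23
After June: 28 days still to add
July 2012 has 31 days, need 28
Result: 2012-07-28

2012-07-28


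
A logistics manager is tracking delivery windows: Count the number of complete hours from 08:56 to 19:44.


Start: 08:56
End: 19:44
Hour difference: 19 - 8 = 11 hours
Minute difference: 44 - 56 = -12 minutes
Total minutes: 648
Complete hours: 648 / 60 = 10 (remainder 48)

10


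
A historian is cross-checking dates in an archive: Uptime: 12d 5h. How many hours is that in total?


Days: 12
Extra hours: 5
Hours per day: 24
Days to hours: 12 x 24 = 288
Total: 288 + 5 = 293

293


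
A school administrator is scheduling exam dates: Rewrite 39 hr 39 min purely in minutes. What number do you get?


Hours: 39
Extra minutes: 39
Minutes per hour: 60
Hours to minutes: 39 x 60 = 2340
Total: 2340 + 39 = 2379

2379


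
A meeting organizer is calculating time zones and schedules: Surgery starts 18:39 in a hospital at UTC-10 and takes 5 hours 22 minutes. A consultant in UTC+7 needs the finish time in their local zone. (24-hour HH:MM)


Start: 18:39 in UTC-10
Step 1 - add duration:
  minutes: 39 + 22 = 61 (carry 1h)
  hours: 18 + 5 + 1 = 24
  end in UTC-10: 00:01
Step 2 - convert UTC-10 -> UTC+7:
  offset difference: 7 - (-10) = 17 hours
  0 + (17) = 17 -> mod 24 = 17
Result: 17:01 in UTC+7

17:01


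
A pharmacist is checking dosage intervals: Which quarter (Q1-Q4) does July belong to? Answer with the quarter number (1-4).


Month: July (month 7)
Q1: January-March (months 1-3)
Q2: April-June (months 4-6)
Q3: July-September (months 7-9)
Q4: October-December (months 10-12)
Month 7 falls in Q3

3


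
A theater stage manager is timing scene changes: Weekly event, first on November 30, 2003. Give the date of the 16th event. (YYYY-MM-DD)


First occurrence: 2003-11-30 (occurrence 1)
Each occurrence is 7 days after the previous.
Occurrence 16 is 15 weeks after the first.
15 weeks = 105 days
2003-11-30 + 105 days = 2004-03-14

2004-03-14


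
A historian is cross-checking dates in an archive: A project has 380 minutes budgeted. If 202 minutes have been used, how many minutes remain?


Total budget: 380 minutes
Time used: 202 minutes
Remaining: 380 - 202 = 178 minutes
Percent used: 53.2%
Percent remaining: 46.8%

178


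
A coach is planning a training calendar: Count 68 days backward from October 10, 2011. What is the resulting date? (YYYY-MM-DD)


Start: 2011-10-10
Subtracting 68 days
Days already passed in October: 10
After going back through October: 58 more days to subtract
September 2011: 30 days, 28 remaining
August 2011 has 31 days, need 28
Result: 2011-08-03

2011-08-03


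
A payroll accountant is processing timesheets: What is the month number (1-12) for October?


Calendar month order:
9. September
10. October <--
11. November
October is month number 10

10


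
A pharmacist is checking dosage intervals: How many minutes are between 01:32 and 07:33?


Start time: 01:32 = 92 minutes from midnight
End time: 07:33 = 453 minutes from midnight
Difference: 453 - 92 = 361 minutes
That is 6 hours and 1 minutes

361


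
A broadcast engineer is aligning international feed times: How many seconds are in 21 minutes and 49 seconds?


Minutes: 21
Seconds: 49
Convert minutes to seconds: 21 x 60 = 1260
Add remaining seconds: 1260 + 49 = 1309

1309


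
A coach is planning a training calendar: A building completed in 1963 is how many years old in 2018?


Birth year: 1963
Current year: 2018
Age = current year - birth year
Age = 2018 - 1963 = 55

55


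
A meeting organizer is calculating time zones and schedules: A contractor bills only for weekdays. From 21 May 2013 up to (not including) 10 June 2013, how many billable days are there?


Start: 2013-05-21 (Tuesday)
End (exclusive): 2013-06-10 (Monday)
Total calendar days: 20
Full weeks: 20 // 7 = 2 -> 10 weekdays
Remaining 6 days starting on Tuesday:
  Tue(w), Wed(w), Thu(w), Fri(w), Sat(-), Sun(-) -> 4 weekdays
Total business days: 10 + 4 = 14

14


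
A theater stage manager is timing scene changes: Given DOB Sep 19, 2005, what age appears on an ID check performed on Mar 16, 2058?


Birth: 2005-09-19
Reference: 2058-03-16
Year difference: 2058 - 2005 = 53
Has birthday (09-19) occurred by 03-16? No
Birthday not yet reached this year -> subtract 1
Age in full years: 52

52


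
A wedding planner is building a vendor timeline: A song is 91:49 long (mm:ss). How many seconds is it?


Minutes: 91
Extra seconds: 49
Seconds per minute: 60
Minutes to seconds: 91 x 60 = 5460
Total: 5460 + 49 = 5509

5509


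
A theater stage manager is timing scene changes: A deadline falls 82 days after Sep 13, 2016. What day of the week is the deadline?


Start: 2016-09-13 (Tuesday)
Step 1 - find target date: add 82 days
  2016-09-13 + 82 days = 2016-12-04
Step 2 - day of week:
  82 mod 7 = 5
  Tuesday + 5 days -> Sunday
Result: Sunday (2016-12-04)

Sunday


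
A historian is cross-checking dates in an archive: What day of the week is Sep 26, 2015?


Date: 2015-09-26
January 1, 2015 is a Thursday
Day of year: 269
Offset from Jan 1: 268 days
268 mod 7 = 2
Result: Saturday

Saturday


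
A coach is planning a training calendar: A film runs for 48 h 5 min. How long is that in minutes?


Hours: 48
Minutes: 5
Convert hours to minutes: 48 x 60 = 2880
Add remaining minutes: 2880 + 5 = 2885

2885


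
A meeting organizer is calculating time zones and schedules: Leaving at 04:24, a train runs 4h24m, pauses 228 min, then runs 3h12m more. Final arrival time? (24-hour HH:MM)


Depart: 04:24
Leg 1: +264 min -> 08:48
Layover: +228 min -> 12:36
Leg 2: +192 min -> 15:48
Total travel: 684 minutes = 11h 24m
Arrival: 15:48

15:48


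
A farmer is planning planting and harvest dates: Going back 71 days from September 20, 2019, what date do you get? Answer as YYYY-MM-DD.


Start: 2019-09-20
Subtracting 71 days
Days already passed in September: 20
After going back through September: 51 more days to subtract
August 2019: 31 days, 20 remaining
July 2019 has 31 days, need 20
Result: 2019-07-11

2019-07-11


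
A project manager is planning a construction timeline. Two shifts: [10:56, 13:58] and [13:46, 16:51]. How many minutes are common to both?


Interval A: [656, 838] minutes from midnight
Interval B: [826, 1011] minutes from midnight
Overlap start = max(656, 826) = 826
Overlap end = min(838, 1011) = 838
Overlap = 838 - 826 = 12 minutes

12


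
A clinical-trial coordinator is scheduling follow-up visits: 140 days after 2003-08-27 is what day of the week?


Start: 2003-08-27 (Wednesday)
Step 1 - find target date: add 140 days
  2003-08-27 + 140 days = 2004-01-14
Step 2 - day of week:
  140 mod 7 = 0
  Wednesday + 0 days -> Wednesday
Result: Wednesday (2004-01-14)

Wednesday


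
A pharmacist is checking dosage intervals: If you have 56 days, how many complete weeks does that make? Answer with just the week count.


Total days: 56
Days per week: 7
Division: 56 / 7 = 8 remainder 0
Complete weeks: 8
Remaining days: 0

8


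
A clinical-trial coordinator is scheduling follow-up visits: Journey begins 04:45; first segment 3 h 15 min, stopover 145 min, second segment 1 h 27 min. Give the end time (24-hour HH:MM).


Depart: 04:45
Leg 1: +195 min -> 08:00
Layover: +145 min -> 10:25
Leg 2: +87 min -> 11:52
Total travel: 427 minutes = 7h 7m
Arrival: 11:52

11:52


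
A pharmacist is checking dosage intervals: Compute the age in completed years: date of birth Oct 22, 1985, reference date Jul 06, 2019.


Birth: 1985-10-22
Reference: 2019-07-06
Year difference: 2019 - 1985 = 34
Has birthday (10-22) occurred by 07-06? No
Birthday not yet reached this year -> subtract 1
Age in full years: 33

33


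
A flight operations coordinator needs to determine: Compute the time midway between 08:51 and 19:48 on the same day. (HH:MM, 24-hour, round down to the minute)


Start time: 08:51 = 531 minutes from midnight
End time: 19:48 = 1188 minutes from midnight
Sum: 531 + 1188 = 1719
Midpoint: 1719 / 2 = 859 minutes
Convert: 859 / 60 = 14 hours, 19 minutes
Result: 14:19

14:19


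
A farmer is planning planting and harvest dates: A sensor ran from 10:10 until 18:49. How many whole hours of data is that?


Start: 10:10
End: 18:49
Hour difference: 18 - 10 = 8 hours
Minute difference: 49 - 10 = 39 minutes
Total minutes: 519
Complete hours: 519 / 60 = 8 (remainder 39)

8


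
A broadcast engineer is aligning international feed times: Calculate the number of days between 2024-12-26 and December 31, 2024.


Start: December 26, 2024
End: December 31, 2024
Days left in December: 5
Total: 5 days

5


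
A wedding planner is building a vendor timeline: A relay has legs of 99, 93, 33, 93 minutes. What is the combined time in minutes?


Durations: 99, 93, 33, 93
Running sum: 99
+ 93 = 192
+ 33 = 225
+ 93 = 318
Total duration: 318 minutes
That is 5 hours and 18 minutes

318


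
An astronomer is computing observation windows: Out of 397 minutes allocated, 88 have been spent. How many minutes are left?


Total budget: 397 minutes
Time used: 88 minutes
Remaining: 397 - 88 = 309 minutes
Percent used: 22.2%
Percent remaining: 77.8%

309


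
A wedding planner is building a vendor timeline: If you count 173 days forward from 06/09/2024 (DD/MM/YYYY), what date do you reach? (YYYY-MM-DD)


Start: 2024-09-06
Adding 173 days
Days remaining in September: 24
After September: 149 days still to add
October 2024: 31 days, 118 remaining
November 2024: 30 days, 88 remaining
December 2024: 31 days, 57 remaining
January 2025: 31 days, 26 remaining
Result: 2025-02-26

2025-02-26


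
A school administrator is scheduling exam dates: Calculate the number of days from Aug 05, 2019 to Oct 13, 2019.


Start date: 2019-08-05
End date: 2019-10-13
Aug 2019: +27 days
Sep 2019: +30 days
Oct 2019: +12 days
Total: 69 days

69


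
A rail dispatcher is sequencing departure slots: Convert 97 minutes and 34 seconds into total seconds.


Minutes: 97
Seconds: 34
Convert minutes to seconds: 97 x 60 = 5820
Add remaining seconds: 5820 + 34 = 5854

5854


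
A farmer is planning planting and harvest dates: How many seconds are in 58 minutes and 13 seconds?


Minutes: 58
Extra seconds: 13
Seconds per minute: 60
Minutes to seconds: 58 x 60 = 3480
Total: 3480 + 13 = 3493

3493


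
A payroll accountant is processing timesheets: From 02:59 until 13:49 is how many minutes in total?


Start time: 02:59 = 179 minutes from midnight
End time: 13:49 = 829 minutes from midnight
Difference: 829 - 179 = 650 minutes
That is 10 hours and 50 minutes

650


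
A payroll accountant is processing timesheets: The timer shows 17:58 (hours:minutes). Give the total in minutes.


Hours: 17
Minutes: 58
Convert hours to minutes: 17 x 60 = 1020
Add remaining minutes: 1020 + 58 = 1078

1078


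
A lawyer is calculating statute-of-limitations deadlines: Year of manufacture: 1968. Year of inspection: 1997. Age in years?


Birth year: 1968
Current year: 1997
Age = current year - birth year
Age = 1997 - 1968 = 29

29


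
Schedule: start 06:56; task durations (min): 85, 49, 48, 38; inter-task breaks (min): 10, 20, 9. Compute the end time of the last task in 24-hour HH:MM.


Start: 06:56 = 416 min from midnight
  after task 1 (85 min): 08:21
  after break (10 min): 08:31
  after task 2 (49 min): 09:20
  after break (20 min): 09:40
  after task 3 (48 min): 10:28
  after break (9 min): 10:37
  after task 4 (38 min): 11:15
Total elapsed: 259 minutes
End time: 11:15

11:15


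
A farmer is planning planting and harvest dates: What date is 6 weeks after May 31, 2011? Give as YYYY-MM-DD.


Start: 2011-05-31
Weeks to add: 6
Convert to days: 6 x 7 = 42 days
Add 42 days to 2011-05-31
Result: 2011-07-12

2011-07-12


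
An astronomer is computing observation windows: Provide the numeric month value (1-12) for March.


Calendar month order:
2. February
3. March <--
4. April
March is month number 3

3


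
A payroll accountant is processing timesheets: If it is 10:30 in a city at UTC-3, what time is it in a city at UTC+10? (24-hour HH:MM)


Local time: 10:30 at UTC-3 (offset -3h)
Target zone: UTC+10 (offset 10h)
Difference: 10 - (-3) = 13 hours
Calculation: 10 + (13) = 23
Result: 23:30

23:30


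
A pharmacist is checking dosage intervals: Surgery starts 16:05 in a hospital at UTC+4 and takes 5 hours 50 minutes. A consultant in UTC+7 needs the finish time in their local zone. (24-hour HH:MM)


Start: 16:05 in UTC+4
Step 1 - add duration:
  minutes: 5 + 50 = 55
  hours: 16 + 5 + 0 = 21
  end in UTC+4: 21:55
Step 2 - convert UTC+4 -> UTC+7:
  offset difference: 7 - (4) = 3 hours
  21 + (3) = 24 -> mod 24 = 0
Result: 00:55 in UTC+7

00:55


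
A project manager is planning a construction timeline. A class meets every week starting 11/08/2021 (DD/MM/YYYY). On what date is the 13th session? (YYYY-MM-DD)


First occurrence: 2021-08-11 (occurrence 1)
Each occurrence is 7 days after the previous.
Occurrence 13 is 12 weeks after the first.
12 weeks = 84 days
2021-08-11 + 84 days = 2021-11-03

2021-11-03


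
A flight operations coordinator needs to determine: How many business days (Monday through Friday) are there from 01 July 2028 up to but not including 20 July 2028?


Start: 2028-07-01 (Saturday)
End (exclusive): 2028-07-20 (Thursday)
Total calendar days: 19
Full weeks: 19 // 7 = 2 -> 10 weekdays
Remaining 5 days starting on Saturday:
  Sat(-), Sun(-), Mon(w), Tue(w), Wed(w) -> 3 weekdays
Total business days: 10 + 3 = 13

13


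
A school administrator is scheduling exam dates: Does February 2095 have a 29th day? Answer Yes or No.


Year: 2095
Divisible by 4? 2095 / 4 = 523.75 -> No
Not divisible by 4, so NOT a leap year

No


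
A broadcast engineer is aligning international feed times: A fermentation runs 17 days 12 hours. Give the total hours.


Days: 17
Extra hours: 12
Hours per day: 24
Days to hours: 17 x 24 = 408
Total: 408 + 12 = 420

420


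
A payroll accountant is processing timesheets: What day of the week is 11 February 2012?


Date: 2012-02-11
January 1, 2012 is a Sunday
Day of year: 42
Offset from Jan 1: 41 days
41 mod 7 = 6
Result: Saturday

Saturday


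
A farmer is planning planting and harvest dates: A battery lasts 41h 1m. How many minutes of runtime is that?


Hours: 41
Extra minutes: 1
Minutes per hour: 60
Hours to minutes: 41 x 60 = 2460
Total: 2460 + 1 = 2461

2461


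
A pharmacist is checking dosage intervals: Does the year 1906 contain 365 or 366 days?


Year: 1906
Check leap year rules:
Divisible by 4? No
1906 is not a leap year
Days: 365

365


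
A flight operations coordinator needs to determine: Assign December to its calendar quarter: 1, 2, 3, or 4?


Month: December (month 12)
Q1: January-March (months 1-3)
Q2: April-June (months 4-6)
Q3: July-September (months 7-9)
Q4: October-December (months 10-12)
Month 12 falls in Q4

4


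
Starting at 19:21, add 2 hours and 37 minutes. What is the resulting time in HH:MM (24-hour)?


Start time: 19:21
Adding: 2 hours 37 minutes
Minutes: 21 + 37 = 58
Hours: 19 + 2 + 0 = 21
Result: 21:58

21:58


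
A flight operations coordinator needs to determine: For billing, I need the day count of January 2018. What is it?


Month: January
Year: 2018
January is a 31-day month
Total: 31 days

31


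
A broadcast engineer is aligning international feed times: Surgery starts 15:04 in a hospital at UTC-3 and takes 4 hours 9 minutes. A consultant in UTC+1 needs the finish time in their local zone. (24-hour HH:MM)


Start: 15:04 in UTC-3
Step 1 - add duration:
  minutes: 4 + 9 = 13
  hours: 15 + 4 + 0 = 19
  end in UTC-3: 19:13
Step 2 - convert UTC-3 -> UTC+1:
  offset difference: 1 - (-3) = 4 hours
  19 + (4) = 23 -> mod 24 = 23
Result: 23:13 in UTC+1

23:13


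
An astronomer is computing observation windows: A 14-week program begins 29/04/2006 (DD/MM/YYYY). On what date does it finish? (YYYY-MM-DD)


Start: 2006-04-29
Weeks to add: 14
Convert to days: 14 x 7 = 98 days
Add 98 days to 2006-04-29
Result: 2006-08-05

2006-08-05


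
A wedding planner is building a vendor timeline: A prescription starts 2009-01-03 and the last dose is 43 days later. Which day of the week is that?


Start: 2009-01-03 (Saturday)
Step 1 - find target date: add 43 days
  2009-01-03 + 43 days = 2009-02-15
Step 2 - day of week:
  43 mod 7 = 1
  Saturday + 1 days -> Sunday
Result: Sunday (2009-02-15)

Sunday


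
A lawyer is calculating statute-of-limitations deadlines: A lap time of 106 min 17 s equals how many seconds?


Minutes: 106
Seconds: 17
Convert minutes to seconds: 106 x 60 = 6360
Add remaining seconds: 6360 + 17 = 6377

6377


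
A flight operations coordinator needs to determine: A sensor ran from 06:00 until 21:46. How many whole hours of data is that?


Start: 06:00
End: 21:46
Hour difference: 21 - 6 = 15 hours
Minute difference: 46 - 0 = 46 minutes
Total minutes: 946
Complete hours: 946 / 60 = 15 (remainder 46)

15


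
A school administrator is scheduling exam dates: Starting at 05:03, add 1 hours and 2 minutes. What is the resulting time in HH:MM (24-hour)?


Start time: 05:03
Adding: 1 hours 2 minutes
Minutes: 3 + 2 = 5
Hours: 5 + 1 + 0 = 6
Result: 06:05

06:05


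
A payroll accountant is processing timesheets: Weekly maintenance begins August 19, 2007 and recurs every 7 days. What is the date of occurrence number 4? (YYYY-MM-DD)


First occurrence: 2007-08-19 (occurrence 1)
Each occurrence is 7 days after the previous.
Occurrence 4 is 3 weeks after the first.
3 weeks = 21 days
2007-08-19 + 21 days = 2007-09-09

2007-09-09


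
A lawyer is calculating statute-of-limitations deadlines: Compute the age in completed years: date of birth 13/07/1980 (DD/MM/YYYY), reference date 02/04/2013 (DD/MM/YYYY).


Birth: 1980-07-13
Reference: 2013-04-02
Year difference: 2013 - 1980 = 33
Has birthday (07-13) occurred by 04-02? No
Birthday not yet reached this year -> subtract 1
Age in full years: 32

32


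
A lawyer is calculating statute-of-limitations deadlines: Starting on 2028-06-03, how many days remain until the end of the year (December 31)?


Start: June 03, 2028
End: December 31, 2028
Days left in June: 27
July: 31
August: 31
September: 30
October: 31
... plus remaining months
Sum of remaining months: 184
Total: 27 + 184 = 211

211


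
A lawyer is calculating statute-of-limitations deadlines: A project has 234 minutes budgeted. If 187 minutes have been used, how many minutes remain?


Total budget: 234 minutes
Time used: 187 minutes
Remaining: 234 - 187 = 47 minutes
Percent used: 79.9%
Percent remaining: 20.1%

47


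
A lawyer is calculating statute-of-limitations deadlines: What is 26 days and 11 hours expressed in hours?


Days: 26
Extra hours: 11
Hours per day: 24
Days to hours: 26 x 24 = 624
Total: 624 + 11 = 635

635


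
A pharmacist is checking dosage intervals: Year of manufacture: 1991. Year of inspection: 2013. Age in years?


Birth year: 1991
Current year: 2013
Age = current year - birth year
Age = 2013 - 1991 = 22

22


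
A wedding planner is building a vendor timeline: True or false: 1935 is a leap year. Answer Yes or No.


Year: 1935
Divisible by 4? 1935 / 4 = 483.75 -> No
Not divisible by 4, so NOT a leap year

No


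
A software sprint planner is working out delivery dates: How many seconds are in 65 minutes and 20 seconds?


Minutes: 65
Extra seconds: 20
Seconds per minute: 60
Minutes to seconds: 65 x 60 = 3900
Total: 3900 + 20 = 3920

3920


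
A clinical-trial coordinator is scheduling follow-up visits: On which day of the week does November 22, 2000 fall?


Date: 2000-11-22
January 1, 2000 is a Saturday
Day of year: 327
Offset from Jan 1: 326 days
326 mod 7 = 4
Result: Wednesday

Wednesday


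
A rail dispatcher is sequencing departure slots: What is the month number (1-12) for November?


Calendar month order:
10. October
11. November <--
12. December
November is month number 11

11


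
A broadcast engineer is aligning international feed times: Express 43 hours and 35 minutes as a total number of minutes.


Hours: 43
Extra minutes: 35
Minutes per hour: 60
Hours to minutes: 43 x 60 = 2580
Total: 2580 + 35 = 2615

2615


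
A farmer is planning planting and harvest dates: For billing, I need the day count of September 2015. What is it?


Month: September
Year: 2015
September is a 30-day month
Total: 30 days

30


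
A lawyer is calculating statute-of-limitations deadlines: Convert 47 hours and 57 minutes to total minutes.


Hours: 47
Minutes: 57
Convert hours to minutes: 47 x 60 = 2820
Add remaining minutes: 2820 + 57 = 2877

2877


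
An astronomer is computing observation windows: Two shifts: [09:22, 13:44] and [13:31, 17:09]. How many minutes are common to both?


Interval A: [562, 824] minutes from midnight
Interval B: [811, 1029] minutes from midnight
Overlap start = max(562, 811) = 811
Overlap end = min(824, 1029) = 824
Overlap = 824 - 811 = 13 minutes

13


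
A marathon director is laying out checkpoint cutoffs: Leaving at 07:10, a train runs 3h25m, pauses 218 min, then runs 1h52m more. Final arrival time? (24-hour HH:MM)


Depart: 07:10
Leg 1: +205 min -> 10:35
Layover: +218 min -> 14:13
Leg 2: +112 min -> 16:05
Total travel: 535 minutes = 8h 55m
Arrival: 16:05

16:05


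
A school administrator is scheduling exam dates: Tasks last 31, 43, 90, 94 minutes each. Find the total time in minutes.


Durations: 31, 43, 90, 94
Running sum: 31
+ 43 = 74
+ 90 = 164
+ 94 = 258
Total duration: 258 minutes
That is 4 hours and 18 minutes

258


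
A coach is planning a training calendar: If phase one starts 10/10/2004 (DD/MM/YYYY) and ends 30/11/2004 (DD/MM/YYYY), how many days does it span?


Start date: 2004-10-10
End date: 2004-11-30
Oct 2004: +22 days
Nov 2004: +29 days
Total: 51 days

51


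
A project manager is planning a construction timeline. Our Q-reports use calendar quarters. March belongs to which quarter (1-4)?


Month: March (month 3)
Q1: January-March (months 1-3)
Q2: April-June (months 4-6)
Q3: July-September (months 7-9)
Q4: October-December (months 10-12)
Month 3 falls in Q1

1


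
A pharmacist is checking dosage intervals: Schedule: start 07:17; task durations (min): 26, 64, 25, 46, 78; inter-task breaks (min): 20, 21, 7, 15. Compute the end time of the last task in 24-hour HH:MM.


Start: 07:17 = 437 min from midnight
  after task 1 (26 min): 07:43
  after break (20 min): 08:03
  after task 2 (64 min): 09:07
  after break (21 min): 09:28
  after task 3 (25 min): 09:53
  after break (7 min): 10:00
  after task 4 (46 min): 10:46
  after break (15 min): 11:01
  after task 5 (78 min): 12:19
Total elapsed: 302 minutes
End time: 12:19

12:19


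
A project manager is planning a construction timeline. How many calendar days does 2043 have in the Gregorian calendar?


Year: 2043
Check leap year rules:
Divisible by 4? No
2043 is not a leap year
Days: 365

365


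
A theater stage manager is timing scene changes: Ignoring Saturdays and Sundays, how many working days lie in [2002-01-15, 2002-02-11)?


Start: 2002-01-15 (Tuesday)
End (exclusive): 2002-02-11 (Monday)
Total calendar days: 27
Full weeks: 27 // 7 = 3 -> 15 weekdays
Remaining 6 days starting on Tuesday:
  Tue(w), Wed(w), Thu(w), Fri(w), Sat(-), Sun(-) -> 4 weekdays
Total business days: 15 + 4 = 19

19


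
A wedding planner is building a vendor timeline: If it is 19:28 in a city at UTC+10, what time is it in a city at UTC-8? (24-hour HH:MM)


Local time: 19:28 at UTC+10 (offset 10h)
Target zone: UTC-8 (offset -8h)
Difference: -8 - (10) = -18 hours
Calculation: 19 + (-18) = 1
Result: 01:28

01:28


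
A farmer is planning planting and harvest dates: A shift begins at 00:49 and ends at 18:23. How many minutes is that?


Start time: 00:49 = 49 minutes from midnight
End time: 18:23 = 1103 minutes from midnight
Difference: 1103 - 49 = 1054 minutes
That is 17 hours and 34 minutes

1054


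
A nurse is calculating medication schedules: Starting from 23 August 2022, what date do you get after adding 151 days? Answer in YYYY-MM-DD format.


Start: 2022-08-23
Adding 151 days
Days remaining in August: 8
After August: 143 days still to add
September 2022: 30 days, 113 remaining
October 2022: 31 days, 82 remaining
November 2022: 30 days, 52 remaining
December 2022: 31 days, 21 remaining
Result: 2023-01-21

2023-01-21


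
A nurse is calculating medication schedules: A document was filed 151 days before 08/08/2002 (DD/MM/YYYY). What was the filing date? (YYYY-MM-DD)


Start: 2002-08-08
Subtracting 151 days
Days already passed in August: 8
After going back through August: 143 more days to subtract
July 2002: 31 days, 112 remaining
June 2002: 30 days, 82 remaining
May 2002: 31 days, 51 remaining
April 2002: 30 days, 21 remaining
Result: 2002-03-10

2002-03-10


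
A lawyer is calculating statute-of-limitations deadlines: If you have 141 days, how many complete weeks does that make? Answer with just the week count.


Total days: 141
Days per week: 7
Division: 141 / 7 = 20 remainder 1
Complete weeks: 20
Remaining days: 1

20


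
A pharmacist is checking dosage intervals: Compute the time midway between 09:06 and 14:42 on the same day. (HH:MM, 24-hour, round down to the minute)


Start time: 09:06 = 546 minutes from midnight
End time: 14:42 = 882 minutes from midnight
Sum: 546 + 882 = 1428
Midpoint: 1428 / 2 = 714 minutes
Convert: 714 / 60 = 11 hours, 54 minutes
Result: 11:54

11:54


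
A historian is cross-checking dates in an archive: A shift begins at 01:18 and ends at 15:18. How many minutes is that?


Start time: 01:18 = 78 minutes from midnight
End time: 15:18 = 918 minutes from midnight
Difference: 918 - 78 = 840 minutes
That is 14 hours and 0 minutes

840


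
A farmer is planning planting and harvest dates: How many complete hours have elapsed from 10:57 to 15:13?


Start: 10:57
End: 15:13
Hour difference: 15 - 10 = 5 hours
Minute difference: 13 - 57 = -44 minutes
Total minutes: 256
Complete hours: 256 / 60 = 4 (remainder 16)

4


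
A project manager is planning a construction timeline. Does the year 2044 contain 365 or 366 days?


Year: 2044
Check leap year rules:
Divisible by 4? Yes
Divisible by 100? No
2044 is a leap year
Days: 366

366


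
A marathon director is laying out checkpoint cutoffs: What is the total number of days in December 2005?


Month: December
Year: 2005
December is a 31-day month
Total: 31 days

31


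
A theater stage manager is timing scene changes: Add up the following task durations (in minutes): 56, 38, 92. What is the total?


Durations: 56, 38, 92
Running sum: 56
+ 38 = 94
+ 92 = 186
Total duration: 186 minutes
That is 3 hours and 6 minutes

186


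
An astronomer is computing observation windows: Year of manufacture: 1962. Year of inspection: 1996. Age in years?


Birth year: 1962
Current year: 1996
Age = current year - birth year
Age = 1996 - 1962 = 34

34


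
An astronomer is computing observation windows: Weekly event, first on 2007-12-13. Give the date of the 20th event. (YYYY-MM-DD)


First occurrence: 2007-12-13 (occurrence 1)
Each occurrence is 7 days after the previous.
Occurrence 20 is 19 weeks after the first.
19 weeks = 133 days
2007-12-13 + 133 days = 2008-04-24

2008-04-24


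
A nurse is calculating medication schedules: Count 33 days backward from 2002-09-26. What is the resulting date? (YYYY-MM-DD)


Start: 2002-09-26
Subtracting 33 days
Days already passed in September: 26
After going back through September: 7 more days to subtract
August 2002 has 31 days, need 7
Result: 2002-08-24

2002-08-24


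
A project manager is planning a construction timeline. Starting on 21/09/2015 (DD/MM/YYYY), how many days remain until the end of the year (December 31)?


Start: September 21, 2015
End: December 31, 2015
Days left in September: 9
October: 31
November: 30
December: 31
Sum of remaining months: 92
Total: 9 + 92 = 101

101


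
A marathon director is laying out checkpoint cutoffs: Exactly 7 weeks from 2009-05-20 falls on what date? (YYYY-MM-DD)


Start: 2009-05-20
Weeks to add: 7
Convert to days: 7 x 7 = 49 days
Add 49 days to 2009-05-20
Result: 2009-07-08

2009-07-08


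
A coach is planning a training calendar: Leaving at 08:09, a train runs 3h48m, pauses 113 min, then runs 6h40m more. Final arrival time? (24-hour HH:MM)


Depart: 08:09
Leg 1: +228 min -> 11:57
Layover: +113 min -> 13:50
Leg 2: +400 min -> 20:30
Total travel: 741 minutes = 12h 21m
Arrival: 20:30

20:30


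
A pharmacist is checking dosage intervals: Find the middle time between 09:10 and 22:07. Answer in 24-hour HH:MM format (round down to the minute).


Start time: 09:10 = 550 minutes from midnight
End time: 22:07 = 1327 minutes from midnight
Sum: 550 + 1327 = 1877
Midpoint: 1877 / 2 = 938 minutes
Convert: 938 / 60 = 15 hours, 38 minutes
Result: 15:38

15:38


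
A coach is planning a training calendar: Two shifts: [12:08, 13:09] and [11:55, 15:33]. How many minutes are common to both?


Interval A: [728, 789] minutes from midnight
Interval B: [715, 933] minutes from midnight
Overlap start = max(728, 715) = 728
Overlap end = min(789, 933) = 789
Overlap = 789 - 728 = 61 minutes

61


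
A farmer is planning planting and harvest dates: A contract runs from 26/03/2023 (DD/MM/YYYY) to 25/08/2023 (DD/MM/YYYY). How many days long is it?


Start date: 2023-03-26
End date: 2023-08-25
Mar 2023: +6 days
Apr 2023: +30 days
May 2023: +31 days
... (3 more months)
Total: 152 days

152


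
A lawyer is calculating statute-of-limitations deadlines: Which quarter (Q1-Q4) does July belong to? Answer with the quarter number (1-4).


Month: July (month 7)
Q1: January-March (months 1-3)
Q2: April-June (months 4-6)
Q3: July-September (months 7-9)
Q4: October-December (months 10-12)
Month 7 falls in Q3

3


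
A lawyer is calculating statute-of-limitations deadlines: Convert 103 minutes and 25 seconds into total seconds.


Minutes: 103
Seconds: 25
Convert minutes to seconds: 103 x 60 = 6180
Add remaining seconds: 6180 + 25 = 6205

6205


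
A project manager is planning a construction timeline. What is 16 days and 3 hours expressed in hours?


Days: 16
Extra hours: 3
Hours per day: 24
Days to hours: 16 x 24 = 384
Total: 384 + 3 = 387

387


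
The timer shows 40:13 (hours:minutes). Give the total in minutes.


Hours: 40
Minutes: 13
Convert hours to minutes: 40 x 60 = 2400
Add remaining minutes: 2400 + 13 = 2413

2413


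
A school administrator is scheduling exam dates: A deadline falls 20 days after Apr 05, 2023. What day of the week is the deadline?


Start: 2023-04-05 (Wednesday)
Step 1 - find target date: add 20 days
  2023-04-05 + 20 days = 2023-04-25
Step 2 - day of week:
  20 mod 7 = 6
  Wednesday + 6 days -> Tuesday
Result: Tuesday (2023-04-25)

Tuesday


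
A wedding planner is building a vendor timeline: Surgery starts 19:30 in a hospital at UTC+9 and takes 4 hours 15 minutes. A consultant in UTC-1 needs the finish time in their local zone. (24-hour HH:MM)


Start: 19:30 in UTC+9
Step 1 - add duration:
  minutes: 30 + 15 = 45
  hours: 19 + 4 + 0 = 23
  end in UTC+9: 23:45
Step 2 - convert UTC+9 -> UTC-1:
  offset difference: -1 - (9) = -10 hours
  23 + (-10) = 13 -> mod 24 = 13
Result: 13:45 in UTC-1

13:45


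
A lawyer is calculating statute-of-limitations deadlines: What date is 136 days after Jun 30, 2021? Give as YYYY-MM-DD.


Start: 2021-06-30
Adding 136 days
Days remaining in June: 0
After June: 136 days still to add
July 2021: 31 days, 105 remaining
August 2021: 31 days, 74 remaining
September 2021: 30 days, 44 remaining
October 2021: 31 days, 13 remaining
Result: 2021-11-13

2021-11-13


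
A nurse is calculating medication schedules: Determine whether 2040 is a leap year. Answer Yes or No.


Year: 2040
Divisible by 4? 2040 / 4 = 510.0 -> Yes
Divisible by 100? 2040 / 100 = 20.4 -> No
Divisible by 4 but not 100, so it IS a leap year

Yes


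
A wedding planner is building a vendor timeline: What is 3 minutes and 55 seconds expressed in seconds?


Minutes: 3
Extra seconds: 55
Seconds per minute: 60
Minutes to seconds: 3 x 60 = 180
Total: 180 + 55 = 235

235


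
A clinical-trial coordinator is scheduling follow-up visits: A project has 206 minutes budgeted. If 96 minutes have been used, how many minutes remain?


Total budget: 206 minutes
Time used: 96 minutes
Remaining: 206 - 96 = 110 minutes
Percent used: 46.6%
Percent remaining: 53.4%

110


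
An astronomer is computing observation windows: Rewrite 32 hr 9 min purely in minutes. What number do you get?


Hours: 32
Extra minutes: 9
Minutes per hour: 60
Hours to minutes: 32 x 60 = 1920
Total: 1920 + 9 = 1929

1929


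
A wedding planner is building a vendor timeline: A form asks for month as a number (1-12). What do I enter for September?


Calendar month order:
8. August
9. September <--
10. October
September is month number 9

9


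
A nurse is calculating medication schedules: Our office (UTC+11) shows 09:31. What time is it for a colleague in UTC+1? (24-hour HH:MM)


Local time: 09:31 at UTC+11 (offset 11h)
Target zone: UTC+1 (offset 1h)
Difference: 1 - (11) = -10 hours
Calculation: 9 + (-10) = -1
Wraparound: (-1) mod 24 = 23
Result: 23:31

23:31


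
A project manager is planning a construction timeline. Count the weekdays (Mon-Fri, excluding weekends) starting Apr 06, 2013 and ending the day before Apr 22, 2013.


Start: 2013-04-06 (Saturday)
End (exclusive): 2013-04-22 (Monday)
Total calendar days: 16
Full weeks: 16 // 7 = 2 -> 10 weekdays
Remaining 2 days starting on Saturday:
  Sat(-), Sun(-) -> 0 weekdays
Total business days: 10 + 0 = 10

10


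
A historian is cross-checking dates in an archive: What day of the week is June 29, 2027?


Date: 2027-06-29
January 1, 2027 is a Friday
Day of year: 180
Offset from Jan 1: 179 days
179 mod 7 = 4
Result: Tuesday

Tuesday


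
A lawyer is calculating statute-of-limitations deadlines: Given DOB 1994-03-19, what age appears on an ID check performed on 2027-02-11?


Birth: 1994-03-19
Reference: 2027-02-11
Year difference: 2027 - 1994 = 33
Has birthday (03-19) occurred by 02-11? No
Birthday not yet reached this year -> subtract 1
Age in full years: 32

32


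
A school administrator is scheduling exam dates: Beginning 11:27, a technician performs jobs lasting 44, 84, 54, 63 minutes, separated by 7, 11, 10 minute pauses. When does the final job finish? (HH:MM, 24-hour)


Start: 11:27 = 687 min from midnight
  after task 1 (44 min): 12:11
  after break (7 min): 12:18
  after task 2 (84 min): 13:42
  after break (11 min): 13:53
  after task 3 (54 min): 14:47
  after break (10 min): 14:57
  after task 4 (63 min): 16:00
Total elapsed: 273 minutes
End time: 16:00

16:00


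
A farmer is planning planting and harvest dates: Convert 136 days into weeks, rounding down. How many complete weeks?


Total days: 136
Days per week: 7
Division: 136 / 7 = 19 remainder 3
Complete weeks: 19
Remaining days: 3

19


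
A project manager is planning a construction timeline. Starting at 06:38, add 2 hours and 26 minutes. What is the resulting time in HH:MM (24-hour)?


Start time: 06:38
Adding: 2 hours 26 minutes
Minutes: 38 + 26 = 64
Minute overflow: 64 >= 60, so carry 1 hour, minutes = 4
Hours: 6 + 2 + 1 = 9
Result: 09:04

09:04


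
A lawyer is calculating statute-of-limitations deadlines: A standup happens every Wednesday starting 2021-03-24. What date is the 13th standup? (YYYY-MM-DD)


First occurrence: 2021-03-24 (occurrence 1)
Each occurrence is 7 days after the previous.
Occurrence 13 is 12 weeks after the first.
12 weeks = 84 days
2021-03-24 + 84 days = 2021-06-16

2021-06-16


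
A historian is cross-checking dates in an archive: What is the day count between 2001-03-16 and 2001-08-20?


Start date: 2001-03-16
End date: 2001-08-20
Mar 2001: +16 days
Apr 2001: +30 days
May 2001: +31 days
... (3 more months)
Total: 157 days

157


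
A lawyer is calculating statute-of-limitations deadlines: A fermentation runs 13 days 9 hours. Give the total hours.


Days: 13
Extra hours: 9
Hours per day: 24
Days to hours: 13 x 24 = 312
Total: 312 + 9 = 321

321


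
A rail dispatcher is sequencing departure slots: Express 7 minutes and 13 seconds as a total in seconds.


Minutes: 7
Seconds: 13
Convert minutes to seconds: 7 x 60 = 420
Add remaining seconds: 420 + 13 = 433

433


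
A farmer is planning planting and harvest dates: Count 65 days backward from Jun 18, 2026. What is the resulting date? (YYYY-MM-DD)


Start: 2026-06-18
Subtracting 65 days
Days already passed in June: 18
After going back through June: 47 more days to subtract
May 2026: 31 days, 16 remaining
April 2026 has 30 days, need 16
Result: 2026-04-14

2026-04-14


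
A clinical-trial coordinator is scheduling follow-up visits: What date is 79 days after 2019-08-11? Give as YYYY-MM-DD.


Start: 2019-08-11
Adding 79 days
Days remaining in August: 20
After August: 59 days still to add
September 2019: 30 days, 29 remaining
October 2019 has 31 days, need 29
Result: 2019-10-29

2019-10-29


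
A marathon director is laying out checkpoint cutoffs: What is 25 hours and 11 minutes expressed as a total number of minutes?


Hours: 25
Minutes: 11
Convert hours to minutes: 25 x 60 = 1500
Add remaining minutes: 1500 + 11 = 1511

1511


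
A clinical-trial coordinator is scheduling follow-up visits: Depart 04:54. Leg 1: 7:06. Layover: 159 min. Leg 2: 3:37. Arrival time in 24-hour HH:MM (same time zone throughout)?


Depart: 04:54
Leg 1: +426 min -> 12:00
Layover: +159 min -> 14:39
Leg 2: +217 min -> 18:16
Total travel: 802 minutes = 13h 22m
Arrival: 18:16

18:16


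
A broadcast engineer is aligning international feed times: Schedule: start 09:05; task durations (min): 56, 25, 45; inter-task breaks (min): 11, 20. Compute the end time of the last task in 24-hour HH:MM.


Start: 09:05 = 545 min from midnight
  after task 1 (56 min): 10:01
  after break (11 min): 10:12
  after task 2 (25 min): 10:37
  after break (20 min): 10:57
  after task 3 (45 min): 11:42
Total elapsed: 157 minutes
End time: 11:42

11:42


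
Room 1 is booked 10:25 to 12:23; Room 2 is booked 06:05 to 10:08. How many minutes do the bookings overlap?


Interval A: [625, 743] minutes from midnight
Interval B: [365, 608] minutes from midnight
Overlap start = max(625, 365) = 625
Overlap end = min(743, 608) = 608
End <= start, so the intervals do not overlap: 0 minutes

0


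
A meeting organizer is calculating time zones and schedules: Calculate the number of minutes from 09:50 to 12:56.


Start time: 09:50 = 590 minutes from midnight
End time: 12:56 = 776 minutes from midnight
Difference: 776 - 590 = 186 minutes
That is 3 hours and 6 minutes

186


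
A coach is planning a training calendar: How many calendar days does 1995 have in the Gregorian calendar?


Year: 1995
Check leap year rules:
Divisible by 4? No
1995 is not a leap year
Days: 365

365


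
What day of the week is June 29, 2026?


Date: 2026-06-29
January 1, 2026 is a Thursday
Day of year: 180
Offset from Jan 1: 179 days
179 mod 7 = 4
Result: Monday

Monday
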